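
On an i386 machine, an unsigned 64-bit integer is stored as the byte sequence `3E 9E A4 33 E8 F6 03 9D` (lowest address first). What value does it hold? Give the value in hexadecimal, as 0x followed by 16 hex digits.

In little-endian order the low byte comes first in memory.
Reassemble most-significant byte first: 9D 03 F6 E8 33 A4 9E 3E → 0x9D03F6E833A49E3E.

0x9D03F6E833A49E3E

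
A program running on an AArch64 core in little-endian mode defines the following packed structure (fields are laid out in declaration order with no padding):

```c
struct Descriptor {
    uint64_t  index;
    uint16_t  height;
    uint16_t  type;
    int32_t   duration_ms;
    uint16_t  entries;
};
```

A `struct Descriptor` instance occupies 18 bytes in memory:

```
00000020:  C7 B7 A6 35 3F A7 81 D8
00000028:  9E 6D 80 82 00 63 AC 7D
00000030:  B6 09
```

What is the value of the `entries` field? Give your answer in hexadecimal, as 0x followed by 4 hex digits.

`entries` follows `index` (8 B), `height` (2 B), `type` (2 B), `duration_ms` (4 B), so it starts at offset 8 + 2 + 2 + 4 = 16 and occupies 2 bytes.
Bytes at offsets 16..17: B6 09.
Little-endian stores the least-significant byte at the lowest address.
Reassemble most-significant byte first: 09 B6 → 0x09B6.

0x09B6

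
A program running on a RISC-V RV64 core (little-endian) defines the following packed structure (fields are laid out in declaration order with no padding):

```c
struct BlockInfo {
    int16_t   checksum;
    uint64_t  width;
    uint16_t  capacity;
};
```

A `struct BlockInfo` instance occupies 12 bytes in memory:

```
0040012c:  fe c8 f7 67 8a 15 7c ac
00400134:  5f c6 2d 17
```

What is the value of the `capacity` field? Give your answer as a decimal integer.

`capacity` follows `checksum` (2 B), `width` (8 B), so it starts at offset 2 + 8 = 10 and occupies 2 bytes.
Bytes at offsets 10..11: 2D 17.
In little-endian order the low byte comes first in memory.
Reassemble most-significant byte first: 17 2D → 0x172D.
0x172D = 5933.

5933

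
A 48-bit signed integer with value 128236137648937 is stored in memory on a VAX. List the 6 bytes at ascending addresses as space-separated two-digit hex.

128236137648937 in hexadecimal, padded to 48 bits, is 0x74A14D6E9329.
Split into bytes (most-significant first): 74 A1 4D 6E 93 29.
In little-endian order the low byte comes first in memory.
So at ascending addresses the bytes are 29 93 6E 4D A1 74.

29 93 6E 4D A1 74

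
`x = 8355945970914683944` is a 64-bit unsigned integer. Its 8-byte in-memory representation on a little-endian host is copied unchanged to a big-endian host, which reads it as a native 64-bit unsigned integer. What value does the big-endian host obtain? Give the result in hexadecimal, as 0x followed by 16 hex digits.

0x28ECB9BE9648F673

8355945970914683944 in 64-bit hexadecimal is 0x73F64896BEB9EC28.
Stored little-endian, the bytes at ascending addresses are 28 EC B9 BE 96 48 F6 73.
Read back as big-endian, the last byte is least significant, giving 0x28ECB9BE9648F673.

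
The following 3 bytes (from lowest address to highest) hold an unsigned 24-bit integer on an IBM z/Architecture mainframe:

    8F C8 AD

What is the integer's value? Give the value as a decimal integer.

Big-endian stores the most-significant byte at the lowest address.
The bytes are already most-significant first: 0x8FC8AD.
0x8FC8AD = 9423021.

9423021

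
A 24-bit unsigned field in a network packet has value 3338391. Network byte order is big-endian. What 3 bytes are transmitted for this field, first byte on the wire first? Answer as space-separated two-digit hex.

32 F0 97

3338391 in hexadecimal, padded to 24 bits, is 0x32F097.
Split into bytes (most-significant first): 32 F0 97.
Big-endian: lowest address holds the most-significant byte.
So the memory order matches the most-significant-first order: 32 F0 97.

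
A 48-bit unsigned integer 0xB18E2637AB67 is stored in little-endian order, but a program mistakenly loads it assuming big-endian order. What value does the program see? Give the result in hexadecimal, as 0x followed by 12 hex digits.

Stored little-endian, the bytes at ascending addresses are 67 AB 37 26 8E B1.
Read back as big-endian, the last byte is least significant, giving 0x67AB37268EB1.

0x67AB37268EB1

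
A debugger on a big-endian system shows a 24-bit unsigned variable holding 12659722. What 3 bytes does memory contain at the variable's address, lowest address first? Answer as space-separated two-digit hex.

C1 2C 0A

12659722 in hexadecimal, padded to 24 bits, is 0xC12C0A.
Split into bytes (most-significant first): C1 2C 0A.
Big-endian: lowest address holds the most-significant byte.
So the memory order matches the most-significant-first order: C1 2C 0A.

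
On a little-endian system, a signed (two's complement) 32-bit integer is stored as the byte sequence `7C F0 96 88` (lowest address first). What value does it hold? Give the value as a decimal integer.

-2003373956

In little-endian order the low byte comes first in memory.
Reassemble most-significant byte first: 88 96 F0 7C → 0x8896F07C.
Top bit is set, so as a signed 32-bit value this is 0x8896F07C − 2^32 = -2003373956.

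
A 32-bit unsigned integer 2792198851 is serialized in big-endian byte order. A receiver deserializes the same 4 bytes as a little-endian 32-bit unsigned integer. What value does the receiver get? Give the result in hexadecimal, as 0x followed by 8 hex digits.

0xC3926DA6

2792198851 in 32-bit hexadecimal is 0xA66D92C3.
Stored big-endian, the bytes at ascending addresses are A6 6D 92 C3.
Read back as little-endian, the first byte is least significant, giving 0xC3926DA6.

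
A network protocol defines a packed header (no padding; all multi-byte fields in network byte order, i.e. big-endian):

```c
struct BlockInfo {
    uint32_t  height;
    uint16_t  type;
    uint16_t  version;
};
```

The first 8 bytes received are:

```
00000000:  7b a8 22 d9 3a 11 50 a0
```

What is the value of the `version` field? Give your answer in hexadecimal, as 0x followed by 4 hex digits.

0x50A0

`version` follows `height` (4 B), `type` (2 B), so it starts at offset 4 + 2 = 6 and occupies 2 bytes.
Bytes at offsets 6..7: 50 A0.
Big-endian: lowest address holds the most-significant byte.
The bytes are already most-significant first: 0x50A0.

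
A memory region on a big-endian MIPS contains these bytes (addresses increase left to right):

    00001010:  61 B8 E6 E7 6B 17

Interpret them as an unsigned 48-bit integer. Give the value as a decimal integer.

In big-endian order the high byte comes first in memory.
The bytes are already most-significant first: 0x61B8E6E76B17.
0x61B8E6E76B17 = 107446775802647.

107446775802647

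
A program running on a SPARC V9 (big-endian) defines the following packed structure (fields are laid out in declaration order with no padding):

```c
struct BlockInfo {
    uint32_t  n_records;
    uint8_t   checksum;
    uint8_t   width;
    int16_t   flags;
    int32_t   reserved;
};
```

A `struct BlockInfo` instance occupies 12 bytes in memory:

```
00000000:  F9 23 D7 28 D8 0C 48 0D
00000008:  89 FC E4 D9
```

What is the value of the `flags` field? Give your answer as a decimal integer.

18445

`flags` follows `n_records` (4 B), `checksum` (1 B), `width` (1 B), so it starts at offset 4 + 1 + 1 = 6 and occupies 2 bytes.
Bytes at offsets 6..7: 48 0D.
Big-endian stores the most-significant byte at the lowest address.
The bytes are already most-significant first: 0x480D.
0x480D = 18445.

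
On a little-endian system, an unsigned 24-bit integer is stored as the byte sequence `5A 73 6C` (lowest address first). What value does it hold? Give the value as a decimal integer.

Little-endian: lowest address holds the least-significant byte.
Reassemble most-significant byte first: 6C 73 5A → 0x6C735A.
0x6C735A = 7107418.

7107418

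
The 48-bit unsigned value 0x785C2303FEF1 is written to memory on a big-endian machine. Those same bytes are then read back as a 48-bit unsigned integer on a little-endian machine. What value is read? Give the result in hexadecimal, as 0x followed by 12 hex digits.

Stored big-endian, the bytes at ascending addresses are 78 5C 23 03 FE F1.
Read back as little-endian, the first byte is least significant, giving 0xF1FE03235C78.

0xF1FE03235C78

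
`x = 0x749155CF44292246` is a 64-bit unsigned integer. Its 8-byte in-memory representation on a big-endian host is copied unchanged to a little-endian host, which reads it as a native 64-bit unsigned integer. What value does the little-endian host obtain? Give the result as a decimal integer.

Stored big-endian, the bytes at ascending addresses are 74 91 55 CF 44 29 22 46.
Read back as little-endian, the first byte is least significant, giving 0x46222944CF559174.
0x46222944CF559174 = 5053647107376124276.

5053647107376124276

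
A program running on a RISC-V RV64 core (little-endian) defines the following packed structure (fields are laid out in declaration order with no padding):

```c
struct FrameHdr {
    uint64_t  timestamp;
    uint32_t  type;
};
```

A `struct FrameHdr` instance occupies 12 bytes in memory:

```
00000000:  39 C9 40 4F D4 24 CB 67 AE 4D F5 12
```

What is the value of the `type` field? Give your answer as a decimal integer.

318066094

`type` follows `timestamp` (8 bytes), so it starts at byte offset 8 and occupies 4 bytes.
Bytes at offsets 8..11: AE 4D F5 12.
Little-endian: lowest address holds the least-significant byte.
Reassemble most-significant byte first: 12 F5 4D AE → 0x12F54DAE.
0x12F54DAE = 318066094.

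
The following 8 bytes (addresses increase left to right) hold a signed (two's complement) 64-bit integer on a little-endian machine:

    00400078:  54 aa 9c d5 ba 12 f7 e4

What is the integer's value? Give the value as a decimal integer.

In little-endian order the low byte comes first in memory.
Reassemble most-significant byte first: E4 F7 12 BA D5 9C AA 54 → 0xE4F712BAD59CAA54.
Top bit is set, so as a signed 64-bit value this is 0xE4F712BAD59CAA54 − 2^64 = -1948067720157418924.

-1948067720157418924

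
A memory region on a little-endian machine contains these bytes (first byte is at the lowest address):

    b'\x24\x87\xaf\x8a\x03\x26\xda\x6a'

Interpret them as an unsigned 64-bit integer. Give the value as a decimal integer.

Little-endian: lowest address holds the least-significant byte.
Reassemble most-significant byte first: 6A DA 26 03 8A AF 87 24 → 0x6ADA26038AAF8724.
0x6ADA26038AAF8724 = 7699508309596800804.

7699508309596800804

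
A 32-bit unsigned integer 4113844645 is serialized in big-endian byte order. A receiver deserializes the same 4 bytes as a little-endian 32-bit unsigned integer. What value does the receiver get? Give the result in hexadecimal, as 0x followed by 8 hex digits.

0xA54934F5

4113844645 in 32-bit hexadecimal is 0xF53449A5.
Stored big-endian, the bytes at ascending addresses are F5 34 49 A5.
Read back as little-endian, the first byte is least significant, giving 0xA54934F5.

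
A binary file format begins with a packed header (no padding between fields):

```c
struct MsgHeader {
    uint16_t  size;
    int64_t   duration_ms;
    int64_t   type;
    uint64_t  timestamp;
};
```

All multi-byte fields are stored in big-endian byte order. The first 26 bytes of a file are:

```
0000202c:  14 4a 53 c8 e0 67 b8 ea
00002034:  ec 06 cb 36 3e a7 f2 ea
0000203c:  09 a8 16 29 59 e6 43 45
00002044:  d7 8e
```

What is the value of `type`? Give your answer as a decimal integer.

-3803783944211920472

`type` follows `size` (2 B), `duration_ms` (8 B), so it starts at offset 2 + 8 = 10 and occupies 8 bytes.
Bytes at offsets 10..17: CB 36 3E A7 F2 EA 09 A8.
Big-endian stores the most-significant byte at the lowest address.
The bytes are already most-significant first: 0xCB363EA7F2EA09A8.
Top bit is set, so as a signed 64-bit value this is 0xCB363EA7F2EA09A8 − 2^64 = -3803783944211920472.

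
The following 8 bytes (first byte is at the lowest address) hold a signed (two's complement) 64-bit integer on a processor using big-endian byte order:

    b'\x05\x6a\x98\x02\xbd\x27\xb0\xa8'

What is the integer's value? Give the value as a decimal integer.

390291455251820712

Big-endian: lowest address holds the most-significant byte.
The bytes are already most-significant first: 0x056A9802BD27B0A8.
0x056A9802BD27B0A8 = 390291455251820712.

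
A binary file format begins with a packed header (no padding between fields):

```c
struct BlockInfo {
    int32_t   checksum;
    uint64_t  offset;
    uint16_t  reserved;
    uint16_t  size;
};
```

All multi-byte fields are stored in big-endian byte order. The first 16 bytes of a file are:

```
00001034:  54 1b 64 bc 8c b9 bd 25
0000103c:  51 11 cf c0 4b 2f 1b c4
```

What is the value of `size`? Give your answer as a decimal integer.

7108

`size` follows `checksum` (4 B), `offset` (8 B), `reserved` (2 B), so it starts at offset 4 + 8 + 2 = 14 and occupies 2 bytes.
Bytes at offsets 14..15: 1B C4.
Big-endian stores the most-significant byte at the lowest address.
The bytes are already most-significant first: 0x1BC4.
0x1BC4 = 7108.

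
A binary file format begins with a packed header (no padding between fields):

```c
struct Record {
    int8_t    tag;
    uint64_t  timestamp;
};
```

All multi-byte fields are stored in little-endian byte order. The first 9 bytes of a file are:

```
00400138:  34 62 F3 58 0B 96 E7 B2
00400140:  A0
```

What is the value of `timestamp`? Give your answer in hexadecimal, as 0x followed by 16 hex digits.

`timestamp` follows `tag` (1 byte), so it starts at byte offset 1 and occupies 8 bytes.
Bytes at offsets 1..8: 62 F3 58 0B 96 E7 B2 A0.
Little-endian stores the least-significant byte at the lowest address.
Reassemble most-significant byte first: A0 B2 E7 96 0B 58 F3 62 → 0xA0B2E7960B58F362.

0xA0B2E7960B58F362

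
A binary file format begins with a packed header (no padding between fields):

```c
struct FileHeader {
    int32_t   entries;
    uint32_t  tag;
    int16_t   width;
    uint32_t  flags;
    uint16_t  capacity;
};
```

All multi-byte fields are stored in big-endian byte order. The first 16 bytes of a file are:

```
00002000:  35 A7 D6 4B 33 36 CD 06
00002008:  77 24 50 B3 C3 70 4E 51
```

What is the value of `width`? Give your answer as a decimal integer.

`width` follows `entries` (4 B), `tag` (4 B), so it starts at offset 4 + 4 = 8 and occupies 2 bytes.
Bytes at offsets 8..9: 77 24.
In big-endian order the high byte comes first in memory.
The bytes are already most-significant first: 0x7724.
0x7724 = 30500.

30500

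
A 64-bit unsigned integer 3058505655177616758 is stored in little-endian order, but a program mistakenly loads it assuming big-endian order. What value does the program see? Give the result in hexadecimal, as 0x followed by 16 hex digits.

3058505655177616758 in 64-bit hexadecimal is 0x2A71FEB050629D76.
Stored little-endian, the bytes at ascending addresses are 76 9D 62 50 B0 FE 71 2A.
Read back as big-endian, the last byte is least significant, giving 0x769D6250B0FE712A.

0x769D6250B0FE712A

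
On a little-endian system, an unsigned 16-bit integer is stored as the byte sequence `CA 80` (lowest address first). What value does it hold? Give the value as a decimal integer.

32970

Little-endian: lowest address holds the least-significant byte.
Reassemble most-significant byte first: 80 CA → 0x80CA.
0x80CA = 32970.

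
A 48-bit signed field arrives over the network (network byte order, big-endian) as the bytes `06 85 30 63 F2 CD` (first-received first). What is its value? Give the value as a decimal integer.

Big-endian stores the most-significant byte at the lowest address.
The bytes are already most-significant first: 0x06853063F2CD.
0x06853063F2CD = 7169112273613.

7169112273613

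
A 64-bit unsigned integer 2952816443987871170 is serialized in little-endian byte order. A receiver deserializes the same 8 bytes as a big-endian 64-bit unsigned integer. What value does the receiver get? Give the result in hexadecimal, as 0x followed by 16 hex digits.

0xC245D43EE982FA28

2952816443987871170 in 64-bit hexadecimal is 0x28FA82E93ED445C2.
Stored little-endian, the bytes at ascending addresses are C2 45 D4 3E E9 82 FA 28.
Read back as big-endian, the last byte is least significant, giving 0xC245D43EE982FA28.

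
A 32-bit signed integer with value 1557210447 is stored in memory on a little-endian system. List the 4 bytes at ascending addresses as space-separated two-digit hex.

4F 25 D1 5C

1557210447 in hexadecimal, padded to 32 bits, is 0x5CD1254F.
Split into bytes (most-significant first): 5C D1 25 4F.
Little-endian: lowest address holds the least-significant byte.
So at ascending addresses the bytes are 4F 25 D1 5C.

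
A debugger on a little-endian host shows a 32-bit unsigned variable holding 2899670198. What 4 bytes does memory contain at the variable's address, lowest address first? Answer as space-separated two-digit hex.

2899670198 in hexadecimal, padded to 32 bits, is 0xACD574B6.
Split into bytes (most-significant first): AC D5 74 B6.
In little-endian order the low byte comes first in memory.
So at ascending addresses the bytes are B6 74 D5 AC.

B6 74 D5 AC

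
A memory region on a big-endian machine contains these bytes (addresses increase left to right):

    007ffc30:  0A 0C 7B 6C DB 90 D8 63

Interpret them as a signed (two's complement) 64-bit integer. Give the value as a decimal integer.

724089347570194531

Big-endian stores the most-significant byte at the lowest address.
The bytes are already most-significant first: 0x0A0C7B6CDB90D863.
0x0A0C7B6CDB90D863 = 724089347570194531.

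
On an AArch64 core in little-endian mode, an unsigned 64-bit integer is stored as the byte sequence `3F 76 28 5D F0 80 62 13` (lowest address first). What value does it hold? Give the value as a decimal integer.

1396820604281714239

In little-endian order the low byte comes first in memory.
Reassemble most-significant byte first: 13 62 80 F0 5D 28 76 3F → 0x136280F05D28763F.
0x136280F05D28763F = 1396820604281714239.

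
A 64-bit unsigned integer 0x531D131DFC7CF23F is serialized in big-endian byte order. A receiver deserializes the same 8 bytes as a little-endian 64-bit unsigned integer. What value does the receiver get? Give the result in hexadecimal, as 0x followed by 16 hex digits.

0x3FF27CFC1D131D53

Stored big-endian, the bytes at ascending addresses are 53 1D 13 1D FC 7C F2 3F.
Read back as little-endian, the first byte is least significant, giving 0x3FF27CFC1D131D53.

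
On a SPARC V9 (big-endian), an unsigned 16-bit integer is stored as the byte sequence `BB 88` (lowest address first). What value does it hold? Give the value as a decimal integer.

48008

Big-endian stores the most-significant byte at the lowest address.
The bytes are already most-significant first: 0xBB88.
0xBB88 = 48008.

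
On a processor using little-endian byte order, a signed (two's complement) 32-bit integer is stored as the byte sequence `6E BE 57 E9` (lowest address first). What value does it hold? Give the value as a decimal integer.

-380125586

Little-endian stores the least-significant byte at the lowest address.
Reassemble most-significant byte first: E9 57 BE 6E → 0xE957BE6E.
Top bit is set, so as a signed 32-bit value this is 0xE957BE6E − 2^32 = -380125586.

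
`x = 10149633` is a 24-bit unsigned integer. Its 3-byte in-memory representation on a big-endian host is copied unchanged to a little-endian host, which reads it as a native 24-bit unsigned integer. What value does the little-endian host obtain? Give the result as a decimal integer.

10149633 in 24-bit hexadecimal is 0x9ADF01.
Stored big-endian, the bytes at ascending addresses are 9A DF 01.
Read back as little-endian, the first byte is least significant, giving 0x01DF9A.
0x01DF9A = 122778.

122778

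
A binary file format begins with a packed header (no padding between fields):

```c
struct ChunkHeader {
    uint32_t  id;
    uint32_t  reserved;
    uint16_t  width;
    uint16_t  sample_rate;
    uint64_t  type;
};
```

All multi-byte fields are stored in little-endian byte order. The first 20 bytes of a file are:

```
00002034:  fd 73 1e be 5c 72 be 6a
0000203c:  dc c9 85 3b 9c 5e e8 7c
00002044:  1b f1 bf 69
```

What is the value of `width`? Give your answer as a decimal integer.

`width` follows `id` (4 B), `reserved` (4 B), so it starts at offset 4 + 4 = 8 and occupies 2 bytes.
Bytes at offsets 8..9: DC C9.
In little-endian order the low byte comes first in memory.
Reassemble most-significant byte first: C9 DC → 0xC9DC.
0xC9DC = 51676.

51676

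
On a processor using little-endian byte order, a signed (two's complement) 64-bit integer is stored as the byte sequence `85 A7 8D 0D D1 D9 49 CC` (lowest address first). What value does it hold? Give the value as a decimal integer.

-3726207724773595259

Little-endian: lowest address holds the least-significant byte.
Reassemble most-significant byte first: CC 49 D9 D1 0D 8D A7 85 → 0xCC49D9D10D8DA785.
Top bit is set, so as a signed 64-bit value this is 0xCC49D9D10D8DA785 − 2^64 = -3726207724773595259.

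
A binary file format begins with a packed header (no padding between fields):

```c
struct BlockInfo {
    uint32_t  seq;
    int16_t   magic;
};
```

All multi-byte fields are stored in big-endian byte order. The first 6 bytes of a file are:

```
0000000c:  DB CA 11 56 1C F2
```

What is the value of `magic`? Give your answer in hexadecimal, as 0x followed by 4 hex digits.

`magic` follows `seq` (4 bytes), so it starts at byte offset 4 and occupies 2 bytes.
Bytes at offsets 4..5: 1C F2.
Big-endian stores the most-significant byte at the lowest address.
The bytes are already most-significant first: 0x1CF2.

0x1CF2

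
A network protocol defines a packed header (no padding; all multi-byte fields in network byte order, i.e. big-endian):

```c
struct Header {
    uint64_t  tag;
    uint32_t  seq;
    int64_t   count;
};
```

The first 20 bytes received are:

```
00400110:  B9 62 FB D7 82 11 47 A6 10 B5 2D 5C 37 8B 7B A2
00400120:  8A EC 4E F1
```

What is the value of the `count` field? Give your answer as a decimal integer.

4002428631894478577

`count` follows `tag` (8 B), `seq` (4 B), so it starts at offset 8 + 4 = 12 and occupies 8 bytes.
Bytes at offsets 12..19: 37 8B 7B A2 8A EC 4E F1.
Big-endian stores the most-significant byte at the lowest address.
The bytes are already most-significant first: 0x378B7BA28AEC4EF1.
0x378B7BA28AEC4EF1 = 4002428631894478577.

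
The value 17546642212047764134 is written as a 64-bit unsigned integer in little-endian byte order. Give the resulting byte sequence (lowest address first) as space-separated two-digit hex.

A6 3A FB 31 20 32 82 F3

17546642212047764134 in hexadecimal, padded to 64 bits, is 0xF382322031FB3AA6.
Split into bytes (most-significant first): F3 82 32 20 31 FB 3A A6.
In little-endian order the low byte comes first in memory.
So at ascending addresses the bytes are A6 3A FB 31 20 32 82 F3.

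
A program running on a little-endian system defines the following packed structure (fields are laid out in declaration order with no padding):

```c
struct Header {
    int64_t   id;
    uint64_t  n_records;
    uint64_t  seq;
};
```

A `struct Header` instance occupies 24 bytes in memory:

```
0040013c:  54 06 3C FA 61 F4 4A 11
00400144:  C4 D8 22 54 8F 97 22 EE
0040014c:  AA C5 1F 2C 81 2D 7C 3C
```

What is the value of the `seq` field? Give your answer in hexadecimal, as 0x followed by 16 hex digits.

`seq` follows `id` (8 B), `n_records` (8 B), so it starts at offset 8 + 8 = 16 and occupies 8 bytes.
Bytes at offsets 16..23: AA C5 1F 2C 81 2D 7C 3C.
Little-endian: lowest address holds the least-significant byte.
Reassemble most-significant byte first: 3C 7C 2D 81 2C 1F C5 AA → 0x3C7C2D812C1FC5AA.

0x3C7C2D812C1FC5AA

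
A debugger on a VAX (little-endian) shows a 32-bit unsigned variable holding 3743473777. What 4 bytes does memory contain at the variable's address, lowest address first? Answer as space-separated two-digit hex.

3743473777 in hexadecimal, padded to 32 bits, is 0xDF20E071.
Split into bytes (most-significant first): DF 20 E0 71.
Little-endian: lowest address holds the least-significant byte.
So at ascending addresses the bytes are 71 E0 20 DF.

71 E0 20 DF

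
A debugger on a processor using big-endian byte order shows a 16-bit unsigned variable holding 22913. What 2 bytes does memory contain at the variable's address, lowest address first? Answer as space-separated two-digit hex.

22913 in hexadecimal, padded to 16 bits, is 0x5981.
Split into bytes (most-significant first): 59 81.
Big-endian: lowest address holds the most-significant byte.
So the memory order matches the most-significant-first order: 59 81.

59 81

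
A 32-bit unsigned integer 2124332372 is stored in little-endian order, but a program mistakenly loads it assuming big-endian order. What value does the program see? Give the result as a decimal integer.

2124332372 in 32-bit hexadecimal is 0x7E9EBD54.
Stored little-endian, the bytes at ascending addresses are 54 BD 9E 7E.
Read back as big-endian, the last byte is least significant, giving 0x54BD9E7E.
0x54BD9E7E = 1421713022.

1421713022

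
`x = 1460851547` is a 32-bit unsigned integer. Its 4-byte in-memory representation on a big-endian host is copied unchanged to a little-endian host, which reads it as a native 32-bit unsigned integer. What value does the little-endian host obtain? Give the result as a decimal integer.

1540559447

1460851547 in 32-bit hexadecimal is 0x5712D35B.
Stored big-endian, the bytes at ascending addresses are 57 12 D3 5B.
Read back as little-endian, the first byte is least significant, giving 0x5BD31257.
0x5BD31257 = 1540559447.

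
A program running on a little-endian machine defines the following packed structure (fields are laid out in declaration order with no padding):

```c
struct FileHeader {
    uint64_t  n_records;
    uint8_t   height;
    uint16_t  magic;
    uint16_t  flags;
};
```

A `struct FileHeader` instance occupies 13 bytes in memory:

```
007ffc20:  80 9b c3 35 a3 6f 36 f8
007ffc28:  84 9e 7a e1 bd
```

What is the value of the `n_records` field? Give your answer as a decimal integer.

17885605716920867712

`n_records` is the first field, at byte offset 0, occupying 8 bytes.
Bytes at offsets 0..7: 80 9B C3 35 A3 6F 36 F8.
Little-endian stores the least-significant byte at the lowest address.
Reassemble most-significant byte first: F8 36 6F A3 35 C3 9B 80 → 0xF8366FA335C39B80.
0xF8366FA335C39B80 = 17885605716920867712.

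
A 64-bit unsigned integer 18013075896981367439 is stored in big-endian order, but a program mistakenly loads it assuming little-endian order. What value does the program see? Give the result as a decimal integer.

18013075896981367439 in 64-bit hexadecimal is 0xF9FB4D1747B9AA8F.
Stored big-endian, the bytes at ascending addresses are F9 FB 4D 17 47 B9 AA 8F.
Read back as little-endian, the first byte is least significant, giving 0x8FAAB947174DFBF9.
0x8FAAB947174DFBF9 = 10352290408449309689.

10352290408449309689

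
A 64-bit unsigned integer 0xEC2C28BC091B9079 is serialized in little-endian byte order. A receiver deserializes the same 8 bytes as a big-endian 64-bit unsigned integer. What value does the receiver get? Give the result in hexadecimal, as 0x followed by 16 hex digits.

0x79901B09BC282CEC

Stored little-endian, the bytes at ascending addresses are 79 90 1B 09 BC 28 2C EC.
Read back as big-endian, the last byte is least significant, giving 0x79901B09BC282CEC.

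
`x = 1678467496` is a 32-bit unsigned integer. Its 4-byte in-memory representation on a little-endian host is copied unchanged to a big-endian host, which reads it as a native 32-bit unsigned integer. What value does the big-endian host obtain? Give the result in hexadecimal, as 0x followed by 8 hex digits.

0xA8610B64

1678467496 in 32-bit hexadecimal is 0x640B61A8.
Stored little-endian, the bytes at ascending addresses are A8 61 0B 64.
Read back as big-endian, the last byte is least significant, giving 0xA8610B64.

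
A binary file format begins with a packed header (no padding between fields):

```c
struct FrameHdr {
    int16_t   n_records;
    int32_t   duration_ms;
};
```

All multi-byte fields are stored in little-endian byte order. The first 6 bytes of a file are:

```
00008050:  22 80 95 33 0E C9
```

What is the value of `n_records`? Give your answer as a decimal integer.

-32734

`n_records` is the first field, at byte offset 0, occupying 2 bytes.
Bytes at offsets 0..1: 22 80.
Little-endian: lowest address holds the least-significant byte.
Reassemble most-significant byte first: 80 22 → 0x8022.
Top bit is set, so as a signed 16-bit value this is 0x8022 − 2^16 = -32734.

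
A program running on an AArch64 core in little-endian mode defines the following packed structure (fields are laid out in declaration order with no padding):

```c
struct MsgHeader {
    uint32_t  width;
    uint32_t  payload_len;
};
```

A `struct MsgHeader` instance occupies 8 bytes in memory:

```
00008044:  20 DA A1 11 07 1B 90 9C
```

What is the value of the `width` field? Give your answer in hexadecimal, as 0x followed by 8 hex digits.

`width` is the first field, at byte offset 0, occupying 4 bytes.
Bytes at offsets 0..3: 20 DA A1 11.
Little-endian stores the least-significant byte at the lowest address.
Reassemble most-significant byte first: 11 A1 DA 20 → 0x11A1DA20.

0x11A1DA20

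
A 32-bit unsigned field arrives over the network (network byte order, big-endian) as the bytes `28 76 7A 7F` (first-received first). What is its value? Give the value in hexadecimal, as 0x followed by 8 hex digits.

Big-endian stores the most-significant byte at the lowest address.
The bytes are already most-significant first: 0x28767A7F.

0x28767A7F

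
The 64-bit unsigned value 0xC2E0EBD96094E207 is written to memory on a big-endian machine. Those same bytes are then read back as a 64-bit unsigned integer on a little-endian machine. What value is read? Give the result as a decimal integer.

568179646695989442

Stored big-endian, the bytes at ascending addresses are C2 E0 EB D9 60 94 E2 07.
Read back as little-endian, the first byte is least significant, giving 0x07E29460D9EBE0C2.
0x07E29460D9EBE0C2 = 568179646695989442.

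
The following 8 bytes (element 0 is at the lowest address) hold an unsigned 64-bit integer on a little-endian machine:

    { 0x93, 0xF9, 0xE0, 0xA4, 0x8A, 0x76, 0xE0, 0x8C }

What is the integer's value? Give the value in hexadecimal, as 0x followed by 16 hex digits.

0x8CE0768AA4E0F993

In little-endian order the low byte comes first in memory.
Reassemble most-significant byte first: 8C E0 76 8A A4 E0 F9 93 → 0x8CE0768AA4E0F993.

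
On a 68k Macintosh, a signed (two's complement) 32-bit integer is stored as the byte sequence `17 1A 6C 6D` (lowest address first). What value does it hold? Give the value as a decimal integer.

Big-endian: lowest address holds the most-significant byte.
The bytes are already most-significant first: 0x171A6C6D.
0x171A6C6D = 387607661.

387607661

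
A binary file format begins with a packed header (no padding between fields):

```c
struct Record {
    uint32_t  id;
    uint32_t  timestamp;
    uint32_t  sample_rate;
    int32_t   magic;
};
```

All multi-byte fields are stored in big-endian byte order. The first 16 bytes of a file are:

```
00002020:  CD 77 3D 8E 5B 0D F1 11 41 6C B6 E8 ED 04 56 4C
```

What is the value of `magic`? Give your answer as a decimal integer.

`magic` follows `id` (4 B), `timestamp` (4 B), `sample_rate` (4 B), so it starts at offset 4 + 4 + 4 = 12 and occupies 4 bytes.
Bytes at offsets 12..15: ED 04 56 4C.
Big-endian: lowest address holds the most-significant byte.
The bytes are already most-significant first: 0xED04564C.
Top bit is set, so as a signed 32-bit value this is 0xED04564C − 2^32 = -318482868.

-318482868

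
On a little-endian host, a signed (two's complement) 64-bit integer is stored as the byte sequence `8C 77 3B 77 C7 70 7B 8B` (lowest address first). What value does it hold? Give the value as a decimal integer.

In little-endian order the low byte comes first in memory.
Reassemble most-significant byte first: 8B 7B 70 C7 77 3B 77 8C → 0x8B7B70C7773B778C.
Top bit is set, so as a signed 64-bit value this is 0x8B7B70C7773B778C − 2^64 = -8395993078300969076.

-8395993078300969076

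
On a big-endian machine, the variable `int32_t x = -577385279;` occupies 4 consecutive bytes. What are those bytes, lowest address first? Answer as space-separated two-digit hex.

Two's complement of -577385279 in 32 bits: 577385279 = 0x226A333F; invert → 0xDD95CCC0; add 1 → 0xDD95CCC1.
Split into bytes (most-significant first): DD 95 CC C1.
Big-endian: lowest address holds the most-significant byte.
So the memory order matches the most-significant-first order: DD 95 CC C1.

DD 95 CC C1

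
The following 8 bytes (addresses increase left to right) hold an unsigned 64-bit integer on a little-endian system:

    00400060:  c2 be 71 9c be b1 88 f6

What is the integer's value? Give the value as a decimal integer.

17764644162389524162

Little-endian stores the least-significant byte at the lowest address.
Reassemble most-significant byte first: F6 88 B1 BE 9C 71 BE C2 → 0xF688B1BE9C71BEC2.
0xF688B1BE9C71BEC2 = 17764644162389524162.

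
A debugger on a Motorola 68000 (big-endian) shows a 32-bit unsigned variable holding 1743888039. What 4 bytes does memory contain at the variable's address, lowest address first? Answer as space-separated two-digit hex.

67 F1 9E A7

1743888039 in hexadecimal, padded to 32 bits, is 0x67F19EA7.
Split into bytes (most-significant first): 67 F1 9E A7.
Big-endian stores the most-significant byte at the lowest address.
So the memory order matches the most-significant-first order: 67 F1 9E A7.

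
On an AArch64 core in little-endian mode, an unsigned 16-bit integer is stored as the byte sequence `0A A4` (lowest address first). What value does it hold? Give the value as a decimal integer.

Little-endian stores the least-significant byte at the lowest address.
Reassemble most-significant byte first: A4 0A → 0xA40A.
0xA40A = 41994.

41994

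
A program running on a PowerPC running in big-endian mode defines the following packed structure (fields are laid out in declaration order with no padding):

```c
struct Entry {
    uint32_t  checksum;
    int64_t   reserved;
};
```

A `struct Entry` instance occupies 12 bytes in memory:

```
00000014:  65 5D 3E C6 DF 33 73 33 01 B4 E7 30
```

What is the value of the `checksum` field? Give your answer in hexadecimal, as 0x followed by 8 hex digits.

0x655D3EC6

`checksum` is the first field, at byte offset 0, occupying 4 bytes.
Bytes at offsets 0..3: 65 5D 3E C6.
Big-endian stores the most-significant byte at the lowest address.
The bytes are already most-significant first: 0x655D3EC6.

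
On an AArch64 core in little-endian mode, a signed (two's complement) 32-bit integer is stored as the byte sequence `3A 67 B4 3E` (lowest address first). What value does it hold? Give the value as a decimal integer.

1052010298

Little-endian: lowest address holds the least-significant byte.
Reassemble most-significant byte first: 3E B4 67 3A → 0x3EB4673A.
0x3EB4673A = 1052010298.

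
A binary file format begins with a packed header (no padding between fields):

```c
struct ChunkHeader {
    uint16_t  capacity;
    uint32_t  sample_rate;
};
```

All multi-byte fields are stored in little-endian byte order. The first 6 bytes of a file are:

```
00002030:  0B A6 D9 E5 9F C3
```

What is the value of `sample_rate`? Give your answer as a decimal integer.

`sample_rate` follows `capacity` (2 bytes), so it starts at byte offset 2 and occupies 4 bytes.
Bytes at offsets 2..5: D9 E5 9F C3.
Little-endian stores the least-significant byte at the lowest address.
Reassemble most-significant byte first: C3 9F E5 D9 → 0xC39FE5D9.
0xC39FE5D9 = 3282036185.

3282036185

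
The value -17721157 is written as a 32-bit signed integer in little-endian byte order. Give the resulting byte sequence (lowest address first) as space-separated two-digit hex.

Two's complement of -17721157 in 32 bits: 17721157 = 0x010E6745; invert → 0xFEF198BA; add 1 → 0xFEF198BB.
Split into bytes (most-significant first): FE F1 98 BB.
Little-endian: lowest address holds the least-significant byte.
So at ascending addresses the bytes are BB 98 F1 FE.

BB 98 F1 FE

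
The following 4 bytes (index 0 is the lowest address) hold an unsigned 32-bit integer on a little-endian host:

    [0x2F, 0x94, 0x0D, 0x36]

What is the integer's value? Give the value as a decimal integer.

In little-endian order the low byte comes first in memory.
Reassemble most-significant byte first: 36 0D 94 2F → 0x360D942F.
0x360D942F = 906859567.

906859567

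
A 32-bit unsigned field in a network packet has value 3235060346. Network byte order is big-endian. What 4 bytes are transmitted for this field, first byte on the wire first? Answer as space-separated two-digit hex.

3235060346 in hexadecimal, padded to 32 bits, is 0xC0D31A7A.
Split into bytes (most-significant first): C0 D3 1A 7A.
Big-endian stores the most-significant byte at the lowest address.
So the memory order matches the most-significant-first order: C0 D3 1A 7A.

C0 D3 1A 7A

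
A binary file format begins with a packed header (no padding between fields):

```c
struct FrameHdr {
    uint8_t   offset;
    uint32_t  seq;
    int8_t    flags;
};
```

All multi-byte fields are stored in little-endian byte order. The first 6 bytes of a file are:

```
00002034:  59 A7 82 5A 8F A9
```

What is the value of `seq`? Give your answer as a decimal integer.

`seq` follows `offset` (1 byte), so it starts at byte offset 1 and occupies 4 bytes.
Bytes at offsets 1..4: A7 82 5A 8F.
Little-endian: lowest address holds the least-significant byte.
Reassemble most-significant byte first: 8F 5A 82 A7 → 0x8F5A82A7.
0x8F5A82A7 = 2405073575.

2405073575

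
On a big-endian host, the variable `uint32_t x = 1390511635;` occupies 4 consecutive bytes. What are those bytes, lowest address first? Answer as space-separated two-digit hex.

1390511635 in hexadecimal, padded to 32 bits, is 0x52E18613.
Split into bytes (most-significant first): 52 E1 86 13.
Big-endian stores the most-significant byte at the lowest address.
So the memory order matches the most-significant-first order: 52 E1 86 13.

52 E1 86 13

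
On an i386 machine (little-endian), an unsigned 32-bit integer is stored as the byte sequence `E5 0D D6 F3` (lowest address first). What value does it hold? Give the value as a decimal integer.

Little-endian stores the least-significant byte at the lowest address.
Reassemble most-significant byte first: F3 D6 0D E5 → 0xF3D60DE5.
0xF3D60DE5 = 4090891749.

4090891749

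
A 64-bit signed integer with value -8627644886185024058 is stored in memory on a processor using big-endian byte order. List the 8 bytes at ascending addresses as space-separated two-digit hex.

88 44 72 AF EE B9 E5 C6

Two's complement of -8627644886185024058 in 64 bits: 8627644886185024058 = 0x77BB8D5011461A3A; invert → 0x884472AFEEB9E5C5; add 1 → 0x884472AFEEB9E5C6.
Split into bytes (most-significant first): 88 44 72 AF EE B9 E5 C6.
Big-endian: lowest address holds the most-significant byte.
So the memory order matches the most-significant-first order: 88 44 72 AF EE B9 E5 C6.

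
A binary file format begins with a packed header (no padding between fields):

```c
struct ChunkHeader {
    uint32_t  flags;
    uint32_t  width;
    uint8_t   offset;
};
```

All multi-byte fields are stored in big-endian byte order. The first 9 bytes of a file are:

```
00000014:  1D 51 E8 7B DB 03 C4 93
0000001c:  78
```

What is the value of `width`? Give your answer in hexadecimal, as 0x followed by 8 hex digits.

`width` follows `flags` (4 bytes), so it starts at byte offset 4 and occupies 4 bytes.
Bytes at offsets 4..7: DB 03 C4 93.
Big-endian: lowest address holds the most-significant byte.
The bytes are already most-significant first: 0xDB03C493.

0xDB03C493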